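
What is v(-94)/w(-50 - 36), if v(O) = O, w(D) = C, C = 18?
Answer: -47/9 ≈ -5.2222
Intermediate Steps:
w(D) = 18
v(-94)/w(-50 - 36) = -94/18 = -94*1/18 = -47/9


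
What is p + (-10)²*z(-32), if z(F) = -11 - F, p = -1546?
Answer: 554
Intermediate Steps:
p + (-10)²*z(-32) = -1546 + (-10)²*(-11 - 1*(-32)) = -1546 + 100*(-11 + 32) = -1546 + 100*21 = -1546 + 2100 = 554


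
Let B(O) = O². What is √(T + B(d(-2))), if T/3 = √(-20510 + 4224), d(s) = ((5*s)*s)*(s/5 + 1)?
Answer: √(144 + 3*I*√16286) ≈ 16.629 + 11.512*I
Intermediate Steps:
d(s) = 5*s²*(1 + s/5) (d(s) = (5*s²)*(s*(⅕) + 1) = (5*s²)*(s/5 + 1) = (5*s²)*(1 + s/5) = 5*s²*(1 + s/5))
T = 3*I*√16286 (T = 3*√(-20510 + 4224) = 3*√(-16286) = 3*(I*√16286) = 3*I*√16286 ≈ 382.85*I)
√(T + B(d(-2))) = √(3*I*√16286 + ((-2)²*(5 - 2))²) = √(3*I*√16286 + (4*3)²) = √(3*I*√16286 + 12²) = √(3*I*√16286 + 144) = √(144 + 3*I*√16286)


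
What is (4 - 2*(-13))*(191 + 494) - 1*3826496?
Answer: -3805946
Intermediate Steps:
(4 - 2*(-13))*(191 + 494) - 1*3826496 = (4 + 26)*685 - 3826496 = 30*685 - 3826496 = 20550 - 3826496 = -3805946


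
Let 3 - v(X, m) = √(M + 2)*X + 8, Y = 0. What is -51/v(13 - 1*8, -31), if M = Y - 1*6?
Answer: 51/25 - 102*I/25 ≈ 2.04 - 4.08*I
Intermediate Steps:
M = -6 (M = 0 - 1*6 = 0 - 6 = -6)
v(X, m) = -5 - 2*I*X (v(X, m) = 3 - (√(-6 + 2)*X + 8) = 3 - (√(-4)*X + 8) = 3 - ((2*I)*X + 8) = 3 - (2*I*X + 8) = 3 - (8 + 2*I*X) = 3 + (-8 - 2*I*X) = -5 - 2*I*X)
-51/v(13 - 1*8, -31) = -51/(-5 - 2*I*(13 - 1*8)) = -51/(-5 - 2*I*(13 - 8)) = -51/(-5 - 2*I*5) = -51*(-5 + 10*I)/125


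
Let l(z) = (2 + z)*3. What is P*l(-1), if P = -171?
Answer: -513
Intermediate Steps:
l(z) = 6 + 3*z
P*l(-1) = -171*(6 + 3*(-1)) = -171*(6 - 3) = -171*3 = -513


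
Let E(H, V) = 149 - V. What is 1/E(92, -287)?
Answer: 1/436 ≈ 0.0022936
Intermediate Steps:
1/E(92, -287) = 1/(149 - 1*(-287)) = 1/(149 + 287) = 1/436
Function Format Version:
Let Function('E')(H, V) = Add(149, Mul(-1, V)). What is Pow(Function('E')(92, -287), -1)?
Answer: Rational(1, 436) ≈ 0.0022936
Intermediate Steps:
Pow(Function('E')(92, -287), -1) = Pow(Add(149, Mul(-1, -287)), -1) = Pow(Add(149, 287), -1) = Pow(436, -1) = Rational(1, 436)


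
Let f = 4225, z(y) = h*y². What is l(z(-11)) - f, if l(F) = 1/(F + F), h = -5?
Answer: -5112251/1210 ≈ -4225.0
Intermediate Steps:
z(y) = -5*y²
l(F) = 1/(2*F)
l(z(-11)) - f = 1/(2*((-5*(-11)²))) - 1*4225 = 1/(2*((-5*121))) - 4225 = (½)/(-605) - 4225 = (½)*(-1/605) - 4225 = -1/1210 - 4225 = -5112251/1210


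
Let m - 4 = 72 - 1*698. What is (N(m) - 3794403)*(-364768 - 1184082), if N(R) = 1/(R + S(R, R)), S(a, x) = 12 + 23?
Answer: 3449776159353700/587 ≈ 5.8770e+12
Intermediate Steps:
S(a, x) = 35
m = -622 (m = 4 + (72 - 1*698) = 4 + (72 - 698) = 4 - 626 = -622)
N(R) = 1/(35 + R) (N(R) = 1/(R + 35) = 1/(35 + R))
(N(m) - 3794403)*(-364768 - 1184082) = (1/(35 - 622) - 3794403)*(-364768 - 1184082) = (1/(-587) - 3794403)*(-1548850) = (-1/587 - 3794403)*(-1548850) = -2227314562/587*(-1548850) = 3449776159353700/587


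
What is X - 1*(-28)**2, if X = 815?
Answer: 31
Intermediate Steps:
X - 1*(-28)**2 = 815 - 1*(-28)**2 = 815 - 1*784 = 815 - 784 = 31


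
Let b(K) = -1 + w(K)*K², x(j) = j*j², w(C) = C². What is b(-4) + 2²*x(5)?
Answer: 755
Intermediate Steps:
x(j) = j³
b(K) = -1 + K⁴ (b(K) = -1 + K²*K² = -1 + K⁴)
b(-4) + 2²*x(5) = (-1 + (-4)⁴) + 2²*5³ = (-1 + 256) + 4*125 = 255 + 500 = 755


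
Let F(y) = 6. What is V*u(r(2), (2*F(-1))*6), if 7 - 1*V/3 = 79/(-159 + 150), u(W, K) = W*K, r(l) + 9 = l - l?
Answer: -30672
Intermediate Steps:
r(l) = -9 (r(l) = -9 + (l - l) = -9 + 0 = -9)
u(W, K) = K*W
V = 142/3 (V = 21 - 237/(-159 + 150) = 21 - 237/(-9) = 21 - 237*(-1)/9 = 21 - 3*(-79/9) = 21 + 79/3 = 142/3 ≈ 47.333)
V*u(r(2), (2*F(-1))*6) = 142*(((2*6)*6)*(-9))/3 = 142*((12*6)*(-9))/3 = 142*(72*(-9))/3 = (142/3)*(-648) = -30672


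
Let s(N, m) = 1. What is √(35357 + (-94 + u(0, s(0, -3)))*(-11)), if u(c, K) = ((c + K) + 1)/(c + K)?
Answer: 9*√449 ≈ 190.71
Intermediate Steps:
u(c, K) = (1 + K + c)/(K + c) (u(c, K) = ((K + c) + 1)/(K + c) = (1 + K + c)/(K + c))
√(35357 + (-94 + u(0, s(0, -3)))*(-11)) = √(35357 + (-94 + (1 + 1 + 0)/(1 + 0))*(-11)) = √(35357 + (-94 + 2/1)*(-11)) = √(35357 + (-94 + 1*2)*(-11)) = √(35357 + (-94 + 2)*(-11)) = √(35357 - 92*(-11)) = √(35357 + 1012) = √36369 = 9*√449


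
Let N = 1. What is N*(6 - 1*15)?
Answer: -9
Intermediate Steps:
N*(6 - 1*15) = 1*(6 - 1*15) = 1*(6 - 15) = 1*(-9) = -9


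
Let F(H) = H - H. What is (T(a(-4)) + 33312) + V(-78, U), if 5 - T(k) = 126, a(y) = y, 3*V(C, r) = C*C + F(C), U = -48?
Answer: 35219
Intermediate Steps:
F(H) = 0
V(C, r) = C²/3 (V(C, r) = (C*C + 0)/3 = (C² + 0)/3 = C²/3)
T(k) = -121 (T(k) = 5 - 1*126 = 5 - 126 = -121)
(T(a(-4)) + 33312) + V(-78, U) = (-121 + 33312) + (⅓)*(-78)² = 33191 + (⅓)*6084 = 33191 + 2028 = 35219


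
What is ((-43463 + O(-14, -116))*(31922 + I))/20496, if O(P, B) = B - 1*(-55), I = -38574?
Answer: 6031701/427 ≈ 14126.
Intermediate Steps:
O(P, B) = 55 + B (O(P, B) = B + 55 = 55 + B)
((-43463 + O(-14, -116))*(31922 + I))/20496 = ((-43463 + (55 - 116))*(31922 - 38574))/20496 = ((-43463 - 61)*(-6652))*(1/20496) = -43524*(-6652)*(1/20496) = 289521648*(1/20496) = 6031701/427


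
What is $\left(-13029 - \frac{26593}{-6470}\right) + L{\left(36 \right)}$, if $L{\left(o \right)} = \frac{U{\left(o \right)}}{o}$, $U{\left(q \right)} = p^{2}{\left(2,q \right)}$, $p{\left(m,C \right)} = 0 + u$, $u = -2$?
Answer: $- \frac{758432863}{58230} \approx -13025.0$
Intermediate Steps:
$p{\left(m,C \right)} = -2$ ($p{\left(m,C \right)} = 0 - 2 = -2$)
$U{\left(q \right)} = 4$ ($U{\left(q \right)} = \left(-2\right)^{2} = 4$)
$L{\left(o \right)} = \frac{4}{o}$
$\left(-13029 - \frac{26593}{-6470}\right) + L{\left(36 \right)} = \left(-13029 - \frac{26593}{-6470}\right) + \frac{4}{36} = \left(-13029 - - \frac{26593}{6470}\right) + 4 \cdot \frac{1}{36} = \left(-13029 + \frac{26593}{6470}\right) + \frac{1}{9} = - \frac{84271037}{6470} + \frac{1}{9} = - \frac{758432863}{58230}$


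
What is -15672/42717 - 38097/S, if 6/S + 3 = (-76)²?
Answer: -1043879995601/28478 ≈ -3.6656e+7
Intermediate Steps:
S = 6/5773 (S = 6/(-3 + (-76)²) = 6/(-3 + 5776) = 6/5773 ≈ 0.0010393)
-15672/42717 - 38097/S = -15672/42717 - 38097/6/5773 = -15672*1/42717 - 38097*5773/6 = -5224/14239 - 73311327/2 = -1043879995601/28478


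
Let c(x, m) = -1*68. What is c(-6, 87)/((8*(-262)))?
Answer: 17/524 ≈ 0.032443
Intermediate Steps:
c(x, m) = -68
c(-6, 87)/((8*(-262))) = -68/(8*(-262)) = -68/(-2096) = -68*(-1/2096) = 17/524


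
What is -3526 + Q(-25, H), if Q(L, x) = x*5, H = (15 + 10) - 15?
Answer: -3476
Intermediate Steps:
H = 10 (H = 25 - 15 = 10)
Q(L, x) = 5*x
-3526 + Q(-25, H) = -3526 + 5*10 = -3526 + 50 = -3476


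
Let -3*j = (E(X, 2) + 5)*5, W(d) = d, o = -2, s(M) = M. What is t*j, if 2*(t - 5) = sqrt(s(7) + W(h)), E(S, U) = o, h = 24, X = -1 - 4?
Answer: -25 - 5*sqrt(31)/2 ≈ -38.919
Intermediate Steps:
X = -5
E(S, U) = -2
t = 5 + sqrt(31)/2 (t = 5 + sqrt(7 + 24)/2 = 5 + sqrt(31)/2 ≈ 7.7839)
j = -5 (j = -(-2 + 5)*5/3 = -5 ≈ -5.0000)
t*j = (5 + sqrt(31)/2)*(-5) = -25 - 5*sqrt(31)/2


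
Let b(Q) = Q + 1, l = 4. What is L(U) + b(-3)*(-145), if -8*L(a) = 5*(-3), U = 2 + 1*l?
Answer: 2335/8 ≈ 291.88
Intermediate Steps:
b(Q) = 1 + Q
U = 6 (U = 2 + 1*4 = 2 + 4 = 6)
L(a) = 15/8 (L(a) = -5*(-3)/8 = -1/8*(-15) = 15/8)
L(U) + b(-3)*(-145) = 15/8 + (1 - 3)*(-145) = 15/8 - 2*(-145) = 15/8 + 290 = 2335/8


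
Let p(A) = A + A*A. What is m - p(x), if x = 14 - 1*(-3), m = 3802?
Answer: 3496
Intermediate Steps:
x = 17 (x = 14 + 3 = 17)
p(A) = A + A**2
m - p(x) = 3802 - 17*(1 + 17) = 3802 - 17*18 = 3802 - 1*306 = 3802 - 306 = 3496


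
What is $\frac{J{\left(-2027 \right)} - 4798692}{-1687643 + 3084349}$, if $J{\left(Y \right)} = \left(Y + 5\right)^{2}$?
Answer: $- \frac{355104}{698353} \approx -0.50849$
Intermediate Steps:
$J{\left(Y \right)} = \left(5 + Y\right)^{2}$
$\frac{J{\left(-2027 \right)} - 4798692}{-1687643 + 3084349} = \frac{\left(5 - 2027\right)^{2} - 4798692}{-1687643 + 3084349} = \frac{\left(-2022\right)^{2} - 4798692}{1396706} = \left(4088484 - 4798692\right) \frac{1}{1396706} = \left(-710208\right) \frac{1}{1396706} = - \frac{355104}{698353}$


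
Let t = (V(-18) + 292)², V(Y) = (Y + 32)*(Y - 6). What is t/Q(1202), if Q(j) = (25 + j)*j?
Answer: 968/737427 ≈ 0.0013127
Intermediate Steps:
V(Y) = (-6 + Y)*(32 + Y) (V(Y) = (32 + Y)*(-6 + Y) = (-6 + Y)*(32 + Y))
t = 1936 (t = ((-192 + (-18)² + 26*(-18)) + 292)² = ((-192 + 324 - 468) + 292)² = (-336 + 292)² = (-44)² = 1936)
Q(j) = j*(25 + j)
t/Q(1202) = 1936/((1202*(25 + 1202))) = 1936/((1202*1227)) = 1936/1474854 = 1936*(1/1474854) = 968/737427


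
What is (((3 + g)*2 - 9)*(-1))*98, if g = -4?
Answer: 1078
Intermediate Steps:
(((3 + g)*2 - 9)*(-1))*98 = (((3 - 4)*2 - 9)*(-1))*98 = ((-1*2 - 9)*(-1))*98 = ((-2 - 9)*(-1))*98 = -11*(-1)*98 = 11*98 = 1078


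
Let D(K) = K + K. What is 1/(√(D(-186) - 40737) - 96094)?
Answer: -96094/9234097945 - I*√41109/9234097945 ≈ -1.0406e-5 - 2.1957e-8*I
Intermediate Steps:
D(K) = 2*K
1/(√(D(-186) - 40737) - 96094) = 1/(√(2*(-186) - 40737) - 96094) = 1/(√(-372 - 40737) - 96094) = 1/(√(-41109) - 96094) = 1/(I*√41109 - 96094) = 1/(-96094 + I*√41109)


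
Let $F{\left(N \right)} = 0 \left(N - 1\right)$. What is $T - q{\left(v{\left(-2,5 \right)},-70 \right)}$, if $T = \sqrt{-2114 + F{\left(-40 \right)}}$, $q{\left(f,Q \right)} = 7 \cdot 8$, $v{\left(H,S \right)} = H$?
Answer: $-56 + i \sqrt{2114} \approx -56.0 + 45.978 i$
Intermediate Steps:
$F{\left(N \right)} = 0$ ($F{\left(N \right)} = 0 \left(-1 + N\right) = 0$)
$q{\left(f,Q \right)} = 56$
$T = i \sqrt{2114}$ ($T = \sqrt{-2114 + 0} = \sqrt{-2114} = i \sqrt{2114} \approx 45.978 i$)
$T - q{\left(v{\left(-2,5 \right)},-70 \right)} = i \sqrt{2114} - 56 = -56 + i \sqrt{2114}$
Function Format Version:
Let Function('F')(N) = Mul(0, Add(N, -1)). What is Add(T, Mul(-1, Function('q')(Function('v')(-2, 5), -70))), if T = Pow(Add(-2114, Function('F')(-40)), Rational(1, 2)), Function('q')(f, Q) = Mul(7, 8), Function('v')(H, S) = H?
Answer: Add(-56, Mul(I, Pow(2114, Rational(1, 2)))) ≈ Add(-56.000, Mul(45.978, I))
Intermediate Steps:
Function('F')(N) = 0 (Function('F')(N) = Mul(0, Add(-1, N)) = 0)
Function('q')(f, Q) = 56
T = Mul(I, Pow(2114, Rational(1, 2))) (T = Pow(Add(-2114, 0), Rational(1, 2)) = Pow(-2114, Rational(1, 2)) = Mul(I, Pow(2114, Rational(1, 2))) ≈ Mul(45.978, I))
Add(T, Mul(-1, Function('q')(Function('v')(-2, 5), -70))) = Add(Mul(I, Pow(2114, Rational(1, 2))), Mul(-1, 56)) = Add(Mul(I, Pow(2114, Rational(1, 2))), -56) = Add(-56, Mul(I, Pow(2114, Rational(1, 2))))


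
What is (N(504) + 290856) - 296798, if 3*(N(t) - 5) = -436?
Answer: -18247/3 ≈ -6082.3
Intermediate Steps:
N(t) = -421/3 (N(t) = 5 + (⅓)*(-436) = 5 - 436/3 = -421/3)
(N(504) + 290856) - 296798 = (-421/3 + 290856) - 296798 = 872147/3 - 296798 = -18247/3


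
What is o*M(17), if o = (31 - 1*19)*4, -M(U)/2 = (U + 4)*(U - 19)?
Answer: 4032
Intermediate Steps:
M(U) = -2*(-19 + U)*(4 + U) (M(U) = -2*(U + 4)*(U - 19) = -2*(4 + U)*(-19 + U) = -2*(-19 + U)*(4 + U))
o = 48 (o = (31 - 19)*4 = 12*4 = 48)
o*M(17) = 48*(152 - 2*17² + 30*17) = 48*(152 - 2*289 + 510) = 48*(152 - 578 + 510) = 48*84 = 4032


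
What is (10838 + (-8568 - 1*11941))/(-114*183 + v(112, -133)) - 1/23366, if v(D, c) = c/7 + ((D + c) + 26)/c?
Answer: 7512894190/16222885287 ≈ 0.46310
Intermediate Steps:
v(D, c) = c/7 + (26 + D + c)/c (v(D, c) = c*(⅐) + (26 + D + c)/c = c/7 + (26 + D + c)/c)
(10838 + (-8568 - 1*11941))/(-114*183 + v(112, -133)) - 1/23366 = (10838 + (-8568 - 1*11941))/(-114*183 + (26 + 112 + (⅐)*(-133)*(7 - 133))/(-133)) - 1/23366 = (10838 + (-8568 - 11941))/(-20862 - (26 + 112 + (⅐)*(-133)*(-126))/133) - 1*1/23366 = (10838 - 20509)/(-20862 - (26 + 112 + 2394)/133) - 1/23366 = -9671/(-20862 - 1/133*2532) - 1/23366 = -9671/(-20862 - 2532/133) - 1/23366 = -9671/(-2777178/133) - 1/23366 = -9671*(-133/2777178) - 1/23366 = 1286243/2777178 - 1/23366 = 7512894190/16222885287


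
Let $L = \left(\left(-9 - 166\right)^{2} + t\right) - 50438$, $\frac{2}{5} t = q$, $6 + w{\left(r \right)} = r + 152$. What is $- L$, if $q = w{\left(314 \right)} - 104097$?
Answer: $\frac{557811}{2} \approx 2.7891 \cdot 10^{5}$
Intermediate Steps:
$w{\left(r \right)} = 146 + r$ ($w{\left(r \right)} = -6 + \left(r + 152\right) = -6 + \left(152 + r\right) = 146 + r$)
$q = -103637$ ($q = \left(146 + 314\right) - 104097 = 460 - 104097 = -103637$)
$t = - \frac{518185}{2}$ ($t = \frac{5}{2} \left(-103637\right) = - \frac{518185}{2} \approx -2.5909 \cdot 10^{5}$)
$L = - \frac{557811}{2}$ ($L = \left(\left(-9 - 166\right)^{2} - \frac{518185}{2}\right) - 50438 = \left(\left(-175\right)^{2} - \frac{518185}{2}\right) - 50438 = \left(30625 - \frac{518185}{2}\right) - 50438 = - \frac{456935}{2} - 50438 = - \frac{557811}{2} \approx -2.7891 \cdot 10^{5}$)
$- L = \left(-1\right) \left(- \frac{557811}{2}\right) = \frac{557811}{2}$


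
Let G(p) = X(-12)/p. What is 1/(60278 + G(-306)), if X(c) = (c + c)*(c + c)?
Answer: 17/1024694 ≈ 1.6590e-5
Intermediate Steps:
X(c) = 4*c**2 (X(c) = (2*c)*(2*c) = 4*c**2)
G(p) = 576/p (G(p) = (4*(-12)**2)/p = (4*144)/p = 576/p)
1/(60278 + G(-306)) = 1/(60278 + 576/(-306)) = 1/(60278 + 576*(-1/306)) = 1/(60278 - 32/17) = 1/(1024694/17) = 17/1024694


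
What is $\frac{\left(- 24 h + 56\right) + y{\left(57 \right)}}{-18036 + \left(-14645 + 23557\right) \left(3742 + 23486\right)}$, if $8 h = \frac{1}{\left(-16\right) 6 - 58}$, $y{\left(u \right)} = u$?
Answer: $\frac{3481}{7473247320} \approx 4.6579 \cdot 10^{-7}$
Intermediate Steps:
$h = - \frac{1}{1232}$ ($h = \frac{1}{8 \left(\left(-16\right) 6 - 58\right)} = \frac{1}{8 \left(-96 - 58\right)} = \frac{1}{8 \left(-154\right)} = \frac{1}{8} \left(- \frac{1}{154}\right) = - \frac{1}{1232} \approx -0.00081169$)
$\frac{\left(- 24 h + 56\right) + y{\left(57 \right)}}{-18036 + \left(-14645 + 23557\right) \left(3742 + 23486\right)} = \frac{\left(\left(-24\right) \left(- \frac{1}{1232}\right) + 56\right) + 57}{-18036 + \left(-14645 + 23557\right) \left(3742 + 23486\right)} = \frac{\left(\frac{3}{154} + 56\right) + 57}{-18036 + 8912 \cdot 27228} = \frac{\frac{8627}{154} + 57}{-18036 + 242655936} = \frac{17405}{154 \cdot 242637900} = \frac{17405}{154} \cdot \frac{1}{242637900} = \frac{3481}{7473247320}$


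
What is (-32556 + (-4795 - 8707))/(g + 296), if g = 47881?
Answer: -46058/48177 ≈ -0.95602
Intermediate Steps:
(-32556 + (-4795 - 8707))/(g + 296) = (-32556 + (-4795 - 8707))/(47881 + 296) = (-32556 - 13502)/48177 = -46058*1/48177 = -46058/48177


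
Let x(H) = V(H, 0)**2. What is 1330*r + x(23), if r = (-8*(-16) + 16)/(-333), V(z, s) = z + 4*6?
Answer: 60453/37 ≈ 1633.9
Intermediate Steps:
V(z, s) = 24 + z (V(z, s) = z + 24 = 24 + z)
x(H) = (24 + H)**2
r = -16/37 (r = (128 + 16)*(-1/333) = 144*(-1/333) = -16/37 ≈ -0.43243)
1330*r + x(23) = 1330*(-16/37) + (24 + 23)**2 = -21280/37 + 47**2 = -21280/37 + 2209 = 60453/37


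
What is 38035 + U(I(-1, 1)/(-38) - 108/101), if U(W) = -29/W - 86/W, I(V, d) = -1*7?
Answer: 129646265/3397 ≈ 38165.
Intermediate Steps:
I(V, d) = -7
U(W) = -115/W
38035 + U(I(-1, 1)/(-38) - 108/101) = 38035 - 115/(-7/(-38) - 108/101) = 38035 - 115/(-7*(-1/38) - 108*1/101) = 38035 - 115/(7/38 - 108/101) = 38035 - 115/(-3397/3838) = 38035 - 115*(-3838/3397) = 38035 + 441370/3397 = 129646265/3397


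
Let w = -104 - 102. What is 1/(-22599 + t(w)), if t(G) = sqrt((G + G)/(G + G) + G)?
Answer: -22599/510715006 - I*sqrt(205)/510715006 ≈ -4.425e-5 - 2.8035e-8*I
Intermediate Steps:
w = -206
t(G) = sqrt(1 + G) (t(G) = sqrt((2*G)/((2*G)) + G) = sqrt((2*G)*(1/(2*G)) + G) = sqrt(1 + G))
1/(-22599 + t(w)) = 1/(-22599 + sqrt(1 - 206)) = 1/(-22599 + sqrt(-205)) = 1/(-22599 + I*sqrt(205))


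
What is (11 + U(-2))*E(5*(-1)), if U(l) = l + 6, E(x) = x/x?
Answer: 15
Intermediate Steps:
E(x) = 1
U(l) = 6 + l
(11 + U(-2))*E(5*(-1)) = (11 + (6 - 2))*1 = (11 + 4)*1 = 15*1 = 15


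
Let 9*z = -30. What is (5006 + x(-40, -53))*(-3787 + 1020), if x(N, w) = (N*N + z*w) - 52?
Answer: -55871264/3 ≈ -1.8624e+7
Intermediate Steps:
z = -10/3 (z = (⅑)*(-30) = -10/3 ≈ -3.3333)
x(N, w) = -52 + N² - 10*w/3 (x(N, w) = (N*N - 10*w/3) - 52 = (N² - 10*w/3) - 52 = -52 + N² - 10*w/3)
(5006 + x(-40, -53))*(-3787 + 1020) = (5006 + (-52 + (-40)² - 10/3*(-53)))*(-3787 + 1020) = (5006 + (-52 + 1600 + 530/3))*(-2767) = (5006 + 5174/3)*(-2767) = (20192/3)*(-2767) = -55871264/3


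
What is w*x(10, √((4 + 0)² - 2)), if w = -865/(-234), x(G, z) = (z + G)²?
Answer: 16435/39 + 8650*√14/117 ≈ 698.04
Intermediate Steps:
x(G, z) = (G + z)²
w = 865/234 (w = -865*(-1/234) = 865/234 ≈ 3.6966)
w*x(10, √((4 + 0)² - 2)) = 865*(10 + √((4 + 0)² - 2))²/234 = 865*(10 + √(4² - 2))²/234 = 865*(10 + √(16 - 2))²/234 = 865*(10 + √14)²/234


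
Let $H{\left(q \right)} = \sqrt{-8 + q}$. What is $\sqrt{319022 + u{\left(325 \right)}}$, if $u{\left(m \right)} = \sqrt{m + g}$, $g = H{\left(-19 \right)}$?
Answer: $\sqrt{319022 + \sqrt{325 + 3 i \sqrt{3}}} \approx 564.84 + 0.0001 i$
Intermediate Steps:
$g = 3 i \sqrt{3}$ ($g = \sqrt{-8 - 19} = \sqrt{-27} = 3 i \sqrt{3} \approx 5.1962 i$)
$u{\left(m \right)} = \sqrt{m + 3 i \sqrt{3}}$
$\sqrt{319022 + u{\left(325 \right)}} = \sqrt{319022 + \sqrt{325 + 3 i \sqrt{3}}}$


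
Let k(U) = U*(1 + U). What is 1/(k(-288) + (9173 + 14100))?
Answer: 1/105929 ≈ 9.4403e-6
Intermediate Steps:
1/(k(-288) + (9173 + 14100)) = 1/(-288*(1 - 288) + (9173 + 14100)) = 1/(-288*(-287) + 23273) = 1/(82656 + 23273) = 1/105929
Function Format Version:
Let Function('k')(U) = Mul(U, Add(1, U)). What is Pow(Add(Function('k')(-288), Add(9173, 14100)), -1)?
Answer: Rational(1, 105929) ≈ 9.4403e-6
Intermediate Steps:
Pow(Add(Function('k')(-288), Add(9173, 14100)), -1) = Pow(Add(Mul(-288, Add(1, -288)), Add(9173, 14100)), -1) = Pow(Add(Mul(-288, -287), 23273), -1) = Pow(Add(82656, 23273), -1) = Pow(105929, -1) = Rational(1, 105929)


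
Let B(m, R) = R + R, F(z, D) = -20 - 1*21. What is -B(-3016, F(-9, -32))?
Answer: 82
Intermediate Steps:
F(z, D) = -41 (F(z, D) = -20 - 21 = -41)
B(m, R) = 2*R
-B(-3016, F(-9, -32)) = -2*(-41) = -1*(-82) = 82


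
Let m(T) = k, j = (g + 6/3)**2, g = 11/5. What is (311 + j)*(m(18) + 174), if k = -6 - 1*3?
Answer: 271128/5 ≈ 54226.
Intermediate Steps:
g = 11/5 (g = 11*(1/5) = 11/5 ≈ 2.2000)
j = 441/25 (j = (11/5 + 6/3)**2 = (11/5 + 6*(1/3))**2 = (11/5 + 2)**2 = (21/5)**2 = 441/25 ≈ 17.640)
k = -9 (k = -6 - 3 = -9)
m(T) = -9
(311 + j)*(m(18) + 174) = (311 + 441/25)*(-9 + 174) = (8216/25)*165 = 271128/5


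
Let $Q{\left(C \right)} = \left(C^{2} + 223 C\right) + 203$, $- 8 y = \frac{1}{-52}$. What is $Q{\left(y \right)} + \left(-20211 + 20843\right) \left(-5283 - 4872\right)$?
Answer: $- \frac{1110631262623}{173056} \approx -6.4178 \cdot 10^{6}$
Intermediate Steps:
$y = \frac{1}{416}$ ($y = - \frac{1}{8 \left(-52\right)} = \left(- \frac{1}{8}\right) \left(- \frac{1}{52}\right) = \frac{1}{416} \approx 0.0024038$)
$Q{\left(C \right)} = 203 + C^{2} + 223 C$
$Q{\left(y \right)} + \left(-20211 + 20843\right) \left(-5283 - 4872\right) = \left(203 + \left(\frac{1}{416}\right)^{2} + 223 \cdot \frac{1}{416}\right) + \left(-20211 + 20843\right) \left(-5283 - 4872\right) = \left(203 + \frac{1}{173056} + \frac{223}{416}\right) + 632 \left(-10155\right) = \frac{35223137}{173056} - 6417960 = - \frac{1110631262623}{173056}$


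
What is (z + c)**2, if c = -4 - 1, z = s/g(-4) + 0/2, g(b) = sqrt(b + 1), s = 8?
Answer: 11/3 + 80*I*sqrt(3)/3 ≈ 3.6667 + 46.188*I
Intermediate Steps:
g(b) = sqrt(1 + b)
z = -8*I*sqrt(3)/3 (z = 8/(sqrt(1 - 4)) + 0/2 = 8/(sqrt(-3)) + 0*(1/2) = 8/((I*sqrt(3))) + 0 = 8*(-I*sqrt(3)/3) + 0 = -8*I*sqrt(3)/3 + 0 = -8*I*sqrt(3)/3 ≈ -4.6188*I)
c = -5
(z + c)**2 = (-8*I*sqrt(3)/3 - 5)**2 = (-5 - 8*I*sqrt(3)/3)**2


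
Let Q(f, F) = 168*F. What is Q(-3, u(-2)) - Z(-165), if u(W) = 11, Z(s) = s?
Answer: 2013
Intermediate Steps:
Q(-3, u(-2)) - Z(-165) = 168*11 - 1*(-165) = 1848 + 165 = 2013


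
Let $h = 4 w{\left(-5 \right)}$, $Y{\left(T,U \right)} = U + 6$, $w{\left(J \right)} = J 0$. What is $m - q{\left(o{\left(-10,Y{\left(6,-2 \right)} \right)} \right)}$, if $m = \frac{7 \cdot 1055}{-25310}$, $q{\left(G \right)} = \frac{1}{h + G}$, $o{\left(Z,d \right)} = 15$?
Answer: $- \frac{27217}{75930} \approx -0.35845$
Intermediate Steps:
$w{\left(J \right)} = 0$
$Y{\left(T,U \right)} = 6 + U$
$h = 0$ ($h = 4 \cdot 0 = 0$)
$q{\left(G \right)} = \frac{1}{G}$ ($q{\left(G \right)} = \frac{1}{0 + G} = \frac{1}{G}$)
$m = - \frac{1477}{5062}$ ($m = 7385 \left(- \frac{1}{25310}\right) = - \frac{1477}{5062} \approx -0.29178$)
$m - q{\left(o{\left(-10,Y{\left(6,-2 \right)} \right)} \right)} = - \frac{1477}{5062} - \frac{1}{15} = - \frac{27217}{75930}$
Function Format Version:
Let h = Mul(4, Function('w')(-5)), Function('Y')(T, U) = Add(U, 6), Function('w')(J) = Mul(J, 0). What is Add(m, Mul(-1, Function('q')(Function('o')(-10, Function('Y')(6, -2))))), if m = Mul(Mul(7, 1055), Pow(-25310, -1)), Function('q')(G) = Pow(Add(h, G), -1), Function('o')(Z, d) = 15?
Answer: Rational(-27217, 75930) ≈ -0.35845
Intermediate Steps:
Function('w')(J) = 0
Function('Y')(T, U) = Add(6, U)
h = 0 (h = Mul(4, 0) = 0)
Function('q')(G) = Pow(G, -1) (Function('q')(G) = Pow(Add(0, G), -1) = Pow(G, -1))
m = Rational(-1477, 5062) (m = Mul(7385, Rational(-1, 25310)) = Rational(-1477, 5062) ≈ -0.29178)
Add(m, Mul(-1, Function('q')(Function('o')(-10, Function('Y')(6, -2))))) = Add(Rational(-1477, 5062), Mul(-1, Pow(15, -1))) = Add(Rational(-1477, 5062), Mul(-1, Rational(1, 15))) = Add(Rational(-1477, 5062), Rational(-1, 15)) = Rational(-27217, 75930)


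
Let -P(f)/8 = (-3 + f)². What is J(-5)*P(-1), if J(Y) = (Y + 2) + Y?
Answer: 1024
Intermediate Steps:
P(f) = -8*(-3 + f)²
J(Y) = 2 + 2*Y (J(Y) = (2 + Y) + Y = 2 + 2*Y)
J(-5)*P(-1) = (2 + 2*(-5))*(-8*(-3 - 1)²) = (2 - 10)*(-8*(-4)²) = -(-64)*16 = -8*(-128) = 1024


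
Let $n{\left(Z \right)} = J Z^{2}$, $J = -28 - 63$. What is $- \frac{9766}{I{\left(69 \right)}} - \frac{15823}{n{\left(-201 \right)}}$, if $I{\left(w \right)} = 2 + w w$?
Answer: $- \frac{35829246157}{17511126633} \approx -2.0461$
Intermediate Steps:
$J = -91$
$I{\left(w \right)} = 2 + w^{2}$
$n{\left(Z \right)} = - 91 Z^{2}$
$- \frac{9766}{I{\left(69 \right)}} - \frac{15823}{n{\left(-201 \right)}} = - \frac{9766}{2 + 69^{2}} - \frac{15823}{\left(-91\right) \left(-201\right)^{2}} = - \frac{9766}{2 + 4761} - \frac{15823}{\left(-91\right) 40401} = - \frac{9766}{4763} - \frac{15823}{-3676491} = \left(-9766\right) \frac{1}{4763} - - \frac{15823}{3676491} = - \frac{9766}{4763} + \frac{15823}{3676491} = - \frac{35829246157}{17511126633}$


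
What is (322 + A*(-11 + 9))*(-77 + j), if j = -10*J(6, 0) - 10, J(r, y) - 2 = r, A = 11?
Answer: -50100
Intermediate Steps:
J(r, y) = 2 + r
j = -90 (j = -10*(2 + 6) - 10 = -10*8 - 10 = -80 - 10 = -90)
(322 + A*(-11 + 9))*(-77 + j) = (322 + 11*(-11 + 9))*(-77 - 90) = (322 + 11*(-2))*(-167) = (322 - 22)*(-167) = 300*(-167) = -50100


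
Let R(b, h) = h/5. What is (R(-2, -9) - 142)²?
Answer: 516961/25 ≈ 20678.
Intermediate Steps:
R(b, h) = h/5 (R(b, h) = h*(⅕) = h/5)
(R(-2, -9) - 142)² = ((⅕)*(-9) - 142)² = (-9/5 - 142)² = (-719/5)² = 516961/25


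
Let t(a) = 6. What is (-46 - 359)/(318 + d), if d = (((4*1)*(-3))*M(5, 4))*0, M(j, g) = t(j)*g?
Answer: -135/106 ≈ -1.2736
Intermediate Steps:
M(j, g) = 6*g
d = 0 (d = (((4*1)*(-3))*(6*4))*0 = ((4*(-3))*24)*0 = -12*24*0 = -288*0 = 0)
(-46 - 359)/(318 + d) = (-46 - 359)/(318 + 0) = -405/318 = -405*1/318 = -135/106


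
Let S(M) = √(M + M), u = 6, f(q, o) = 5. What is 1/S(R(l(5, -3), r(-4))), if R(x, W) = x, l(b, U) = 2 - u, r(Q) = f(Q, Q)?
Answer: -I*√2/4 ≈ -0.35355*I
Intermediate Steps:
r(Q) = 5
l(b, U) = -4 (l(b, U) = 2 - 1*6 = 2 - 6 = -4)
S(M) = √2*√M (S(M) = √(2*M) = √2*√M)
1/S(R(l(5, -3), r(-4))) = 1/(√2*√(-4)) = 1/(√2*(2*I)) = 1/(2*I*√2) = -I*√2/4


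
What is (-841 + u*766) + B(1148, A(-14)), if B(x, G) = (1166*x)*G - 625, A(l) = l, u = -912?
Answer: -19440010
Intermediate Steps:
B(x, G) = -625 + 1166*G*x (B(x, G) = 1166*G*x - 625 = -625 + 1166*G*x)
(-841 + u*766) + B(1148, A(-14)) = (-841 - 912*766) + (-625 + 1166*(-14)*1148) = (-841 - 698592) + (-625 - 18739952) = -699433 - 18740577 = -19440010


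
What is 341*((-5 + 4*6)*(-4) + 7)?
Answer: -23529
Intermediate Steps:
341*((-5 + 4*6)*(-4) + 7) = 341*((-5 + 24)*(-4) + 7) = 341*(19*(-4) + 7) = 341*(-76 + 7) = 341*(-69) = -23529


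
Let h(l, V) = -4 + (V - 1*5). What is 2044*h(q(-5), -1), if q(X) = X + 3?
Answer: -20440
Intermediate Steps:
q(X) = 3 + X
h(l, V) = -9 + V (h(l, V) = -4 + (V - 5) = -4 + (-5 + V) = -9 + V)
2044*h(q(-5), -1) = 2044*(-9 - 1) = 2044*(-10) = -20440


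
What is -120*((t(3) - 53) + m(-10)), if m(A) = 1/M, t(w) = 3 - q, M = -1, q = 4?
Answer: 6600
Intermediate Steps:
t(w) = -1 (t(w) = 3 - 1*4 = 3 - 4 = -1)
m(A) = -1 (m(A) = 1/(-1) = -1)
-120*((t(3) - 53) + m(-10)) = -120*((-1 - 53) - 1) = -120*(-54 - 1) = -120*(-55) = 6600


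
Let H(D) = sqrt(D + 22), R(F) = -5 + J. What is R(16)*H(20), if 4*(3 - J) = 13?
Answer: -21*sqrt(42)/4 ≈ -34.024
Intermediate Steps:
J = -1/4 (J = 3 - 1/4*13 = 3 - 13/4 = -1/4 ≈ -0.25000)
R(F) = -21/4 (R(F) = -5 - 1/4 = -21/4)
H(D) = sqrt(22 + D)
R(16)*H(20) = -21*sqrt(22 + 20)/4 = -21*sqrt(42)/4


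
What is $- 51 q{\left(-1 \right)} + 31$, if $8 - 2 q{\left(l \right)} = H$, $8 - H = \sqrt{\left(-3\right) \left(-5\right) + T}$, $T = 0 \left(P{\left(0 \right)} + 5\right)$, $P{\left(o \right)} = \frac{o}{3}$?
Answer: $31 - \frac{51 \sqrt{15}}{2} \approx -67.761$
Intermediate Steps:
$P{\left(o \right)} = \frac{o}{3}$ ($P{\left(o \right)} = o \frac{1}{3} = \frac{o}{3}$)
$T = 0$ ($T = 0 \left(\frac{1}{3} \cdot 0 + 5\right) = 0 \left(0 + 5\right) = 0 \cdot 5 = 0$)
$H = 8 - \sqrt{15}$ ($H = 8 - \sqrt{\left(-3\right) \left(-5\right) + 0} = 8 - \sqrt{15 + 0} = 8 - \sqrt{15} \approx 4.127$)
$q{\left(l \right)} = \frac{\sqrt{15}}{2}$ ($q{\left(l \right)} = 4 - \frac{8 - \sqrt{15}}{2} = 4 - \left(4 - \frac{\sqrt{15}}{2}\right) = \frac{\sqrt{15}}{2}$)
$- 51 q{\left(-1 \right)} + 31 = - 51 \frac{\sqrt{15}}{2} + 31 = - \frac{51 \sqrt{15}}{2} + 31 = 31 - \frac{51 \sqrt{15}}{2}$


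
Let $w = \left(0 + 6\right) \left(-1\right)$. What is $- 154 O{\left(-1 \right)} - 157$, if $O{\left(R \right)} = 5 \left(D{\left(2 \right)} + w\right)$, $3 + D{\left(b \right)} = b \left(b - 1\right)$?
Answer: $5233$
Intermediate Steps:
$D{\left(b \right)} = -3 + b \left(-1 + b\right)$ ($D{\left(b \right)} = -3 + b \left(b - 1\right) = -3 + b \left(-1 + b\right)$)
$w = -6$ ($w = 6 \left(-1\right) = -6$)
$O{\left(R \right)} = -35$ ($O{\left(R \right)} = 5 \left(\left(-3 + 2^{2} - 2\right) - 6\right) = 5 \left(\left(-3 + 4 - 2\right) - 6\right) = 5 \left(-1 - 6\right) = 5 \left(-7\right) = -35$)
$- 154 O{\left(-1 \right)} - 157 = \left(-154\right) \left(-35\right) - 157 = 5390 - 157 = 5233$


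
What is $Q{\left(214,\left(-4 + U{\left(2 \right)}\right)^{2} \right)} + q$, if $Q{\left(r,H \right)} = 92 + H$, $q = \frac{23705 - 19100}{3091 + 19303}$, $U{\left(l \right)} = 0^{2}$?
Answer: $\frac{2423157}{22394} \approx 108.21$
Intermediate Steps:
$U{\left(l \right)} = 0$
$q = \frac{4605}{22394} \approx 0.20564$
$Q{\left(214,\left(-4 + U{\left(2 \right)}\right)^{2} \right)} + q = \left(92 + \left(-4 + 0\right)^{2}\right) + \frac{4605}{22394} = \left(92 + \left(-4\right)^{2}\right) + \frac{4605}{22394} = \left(92 + 16\right) + \frac{4605}{22394} = 108 + \frac{4605}{22394} = \frac{2423157}{22394}$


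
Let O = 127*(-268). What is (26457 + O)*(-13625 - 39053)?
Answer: 399246562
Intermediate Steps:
O = -34036
(26457 + O)*(-13625 - 39053) = (26457 - 34036)*(-13625 - 39053) = -7579*(-52678) = 399246562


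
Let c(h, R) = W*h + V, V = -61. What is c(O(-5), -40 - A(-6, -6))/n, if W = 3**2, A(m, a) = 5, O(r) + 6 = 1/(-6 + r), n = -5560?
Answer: 637/30580 ≈ 0.020831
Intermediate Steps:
O(r) = -6 + 1/(-6 + r)
W = 9
c(h, R) = -61 + 9*h (c(h, R) = 9*h - 61 = -61 + 9*h)
c(O(-5), -40 - A(-6, -6))/n = (-61 + 9*((37 - 6*(-5))/(-6 - 5)))/(-5560) = (-61 + 9*((37 + 30)/(-11)))*(-1/5560) = (-61 + 9*(-1/11*67))*(-1/5560) = (-61 + 9*(-67/11))*(-1/5560) = (-61 - 603/11)*(-1/5560) = -1274/11*(-1/5560) = 637/30580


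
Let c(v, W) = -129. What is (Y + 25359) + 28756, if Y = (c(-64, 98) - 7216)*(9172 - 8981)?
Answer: -1348780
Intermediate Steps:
Y = -1402895 (Y = (-129 - 7216)*(9172 - 8981) = -7345*191 = -1402895)
(Y + 25359) + 28756 = (-1402895 + 25359) + 28756 = -1377536 + 28756 = -1348780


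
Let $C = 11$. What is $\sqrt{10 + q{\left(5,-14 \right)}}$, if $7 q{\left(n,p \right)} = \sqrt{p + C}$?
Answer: $\frac{\sqrt{490 + 7 i \sqrt{3}}}{7} \approx 3.1625 + 0.03912 i$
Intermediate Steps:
$q{\left(n,p \right)} = \frac{\sqrt{11 + p}}{7}$ ($q{\left(n,p \right)} = \frac{\sqrt{p + 11}}{7} = \frac{\sqrt{11 + p}}{7}$)
$\sqrt{10 + q{\left(5,-14 \right)}} = \sqrt{10 + \frac{\sqrt{11 - 14}}{7}} = \sqrt{10 + \frac{\sqrt{-3}}{7}} = \sqrt{10 + \frac{i \sqrt{3}}{7}}$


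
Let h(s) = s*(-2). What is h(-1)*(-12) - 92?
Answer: -116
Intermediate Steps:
h(s) = -2*s
h(-1)*(-12) - 92 = -2*(-1)*(-12) - 92 = 2*(-12) - 92 = -24 - 92 = -116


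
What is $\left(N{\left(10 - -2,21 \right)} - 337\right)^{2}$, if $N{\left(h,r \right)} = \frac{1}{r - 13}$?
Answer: $\frac{7263025}{64} \approx 1.1348 \cdot 10^{5}$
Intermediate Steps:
$N{\left(h,r \right)} = \frac{1}{-13 + r}$
$\left(N{\left(10 - -2,21 \right)} - 337\right)^{2} = \left(\frac{1}{-13 + 21} - 337\right)^{2} = \left(\frac{1}{8} - 337\right)^{2} = \left(- \frac{2695}{8}\right)^{2} = \frac{7263025}{64}$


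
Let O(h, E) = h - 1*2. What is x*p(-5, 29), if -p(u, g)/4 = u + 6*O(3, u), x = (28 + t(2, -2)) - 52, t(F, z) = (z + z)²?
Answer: 32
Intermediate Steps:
O(h, E) = -2 + h (O(h, E) = h - 2 = -2 + h)
t(F, z) = 4*z² (t(F, z) = (2*z)² = 4*z²)
x = -8 (x = (28 + 4*(-2)²) - 52 = (28 + 4*4) - 52 = (28 + 16) - 52 = 44 - 52 = -8)
p(u, g) = -24 - 4*u (p(u, g) = -4*(u + 6*(-2 + 3)) = -4*(u + 6*1) = -4*(u + 6) = -4*(6 + u) = -24 - 4*u)
x*p(-5, 29) = -8*(-24 - 4*(-5)) = -8*(-24 + 20) = -8*(-4) = 32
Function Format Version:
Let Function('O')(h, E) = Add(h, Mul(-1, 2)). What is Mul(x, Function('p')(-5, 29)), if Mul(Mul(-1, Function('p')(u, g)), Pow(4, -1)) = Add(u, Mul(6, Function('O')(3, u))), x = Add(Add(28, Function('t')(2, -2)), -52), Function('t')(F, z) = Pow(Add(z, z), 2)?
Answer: 32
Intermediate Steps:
Function('O')(h, E) = Add(-2, h) (Function('O')(h, E) = Add(h, -2) = Add(-2, h))
Function('t')(F, z) = Mul(4, Pow(z, 2)) (Function('t')(F, z) = Pow(Mul(2, z), 2) = Mul(4, Pow(z, 2)))
x = -8 (x = Add(Add(28, Mul(4, Pow(-2, 2))), -52) = Add(Add(28, Mul(4, 4)), -52) = Add(Add(28, 16), -52) = Add(44, -52) = -8)
Function('p')(u, g) = Add(-24, Mul(-4, u)) (Function('p')(u, g) = Mul(-4, Add(u, Mul(6, Add(-2, 3)))) = Mul(-4, Add(u, Mul(6, 1))) = Mul(-4, Add(u, 6)) = Mul(-4, Add(6, u)) = Add(-24, Mul(-4, u)))
Mul(x, Function('p')(-5, 29)) = Mul(-8, Add(-24, Mul(-4, -5))) = Mul(-8, Add(-24, 20)) = Mul(-8, -4) = 32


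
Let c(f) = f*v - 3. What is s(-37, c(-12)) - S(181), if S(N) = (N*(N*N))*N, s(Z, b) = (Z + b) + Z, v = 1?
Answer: -1073283210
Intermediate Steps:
c(f) = -3 + f (c(f) = f*1 - 3 = f - 3 = -3 + f)
s(Z, b) = b + 2*Z
S(N) = N⁴ (S(N) = (N*N²)*N = N³*N = N⁴)
s(-37, c(-12)) - S(181) = ((-3 - 12) + 2*(-37)) - 1*181⁴ = (-15 - 74) - 1*1073283121 = -89 - 1073283121 = -1073283210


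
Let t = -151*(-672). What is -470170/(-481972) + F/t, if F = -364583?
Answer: -32002426859/12226665696 ≈ -2.6174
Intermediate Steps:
t = 101472
-470170/(-481972) + F/t = -470170/(-481972) - 364583/101472 = -470170*(-1/481972) - 364583*1/101472 = 235085/240986 - 364583/101472 = -32002426859/12226665696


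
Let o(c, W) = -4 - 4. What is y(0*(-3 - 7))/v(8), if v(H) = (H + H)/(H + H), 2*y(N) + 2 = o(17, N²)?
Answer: -5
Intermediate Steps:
o(c, W) = -8
y(N) = -5 (y(N) = -1 + (½)*(-8) = -1 - 4 = -5)
v(H) = 1 (v(H) = (2*H)/((2*H)) = (2*H)*(1/(2*H)) = 1)
y(0*(-3 - 7))/v(8) = -5/1 = -5*1 = -5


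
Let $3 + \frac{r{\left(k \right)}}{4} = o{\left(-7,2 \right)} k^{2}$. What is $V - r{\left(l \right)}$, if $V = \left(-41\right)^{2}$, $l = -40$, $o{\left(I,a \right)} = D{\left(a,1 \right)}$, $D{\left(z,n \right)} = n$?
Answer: $-4707$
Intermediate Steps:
$o{\left(I,a \right)} = 1$
$r{\left(k \right)} = -12 + 4 k^{2}$ ($r{\left(k \right)} = -12 + 4 \cdot 1 k^{2} = -12 + 4 k^{2}$)
$V = 1681$
$V - r{\left(l \right)} = 1681 - \left(-12 + 4 \left(-40\right)^{2}\right) = 1681 - \left(-12 + 4 \cdot 1600\right) = 1681 - \left(-12 + 6400\right) = 1681 - 6388 = -4707$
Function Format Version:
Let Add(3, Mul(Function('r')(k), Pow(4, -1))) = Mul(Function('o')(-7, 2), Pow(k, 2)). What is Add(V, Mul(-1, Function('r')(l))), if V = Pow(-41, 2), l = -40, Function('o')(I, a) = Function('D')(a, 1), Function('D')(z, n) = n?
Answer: -4707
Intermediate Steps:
Function('o')(I, a) = 1
Function('r')(k) = Add(-12, Mul(4, Pow(k, 2))) (Function('r')(k) = Add(-12, Mul(4, Mul(1, Pow(k, 2)))) = Add(-12, Mul(4, Pow(k, 2))))
V = 1681
Add(V, Mul(-1, Function('r')(l))) = Add(1681, Mul(-1, Add(-12, Mul(4, Pow(-40, 2))))) = Add(1681, Mul(-1, Add(-12, Mul(4, 1600)))) = Add(1681, Mul(-1, Add(-12, 6400))) = Add(1681, Mul(-1, 6388)) = Add(1681, -6388) = -4707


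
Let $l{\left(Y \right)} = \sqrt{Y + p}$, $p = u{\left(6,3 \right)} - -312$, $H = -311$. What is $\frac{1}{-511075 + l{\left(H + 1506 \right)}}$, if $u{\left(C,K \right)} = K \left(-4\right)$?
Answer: $- \frac{102215}{52239530826} - \frac{\sqrt{1495}}{261197654130} \approx -1.9568 \cdot 10^{-6}$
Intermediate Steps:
$u{\left(C,K \right)} = - 4 K$
$p = 300$ ($p = \left(-4\right) 3 - -312 = -12 + 312 = 300$)
$l{\left(Y \right)} = \sqrt{300 + Y}$ ($l{\left(Y \right)} = \sqrt{Y + 300} = \sqrt{300 + Y}$)
$\frac{1}{-511075 + l{\left(H + 1506 \right)}} = \frac{1}{-511075 + \sqrt{300 + \left(-311 + 1506\right)}} = \frac{1}{-511075 + \sqrt{300 + 1195}} = \frac{1}{-511075 + \sqrt{1495}}$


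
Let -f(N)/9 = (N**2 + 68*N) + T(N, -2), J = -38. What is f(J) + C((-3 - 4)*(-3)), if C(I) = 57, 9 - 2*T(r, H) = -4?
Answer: 20517/2 ≈ 10259.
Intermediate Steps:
T(r, H) = 13/2 (T(r, H) = 9/2 - 1/2*(-4) = 9/2 + 2 = 13/2)
f(N) = -117/2 - 612*N - 9*N**2 (f(N) = -9*((N**2 + 68*N) + 13/2) = -9*(13/2 + N**2 + 68*N) = -117/2 - 612*N - 9*N**2)
f(J) + C((-3 - 4)*(-3)) = (-117/2 - 612*(-38) - 9*(-38)**2) + 57 = (-117/2 + 23256 - 9*1444) + 57 = (-117/2 + 23256 - 12996) + 57 = 20403/2 + 57 = 20517/2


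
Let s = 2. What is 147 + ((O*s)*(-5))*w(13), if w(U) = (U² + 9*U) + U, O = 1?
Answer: -2843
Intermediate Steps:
w(U) = U² + 10*U
147 + ((O*s)*(-5))*w(13) = 147 + ((1*2)*(-5))*(13*(10 + 13)) = 147 + (2*(-5))*(13*23) = 147 - 10*299 = 147 - 2990 = -2843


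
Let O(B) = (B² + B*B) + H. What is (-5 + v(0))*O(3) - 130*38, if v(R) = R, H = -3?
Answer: -5015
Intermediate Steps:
O(B) = -3 + 2*B² (O(B) = (B² + B*B) - 3 = (B² + B²) - 3 = 2*B² - 3 = -3 + 2*B²)
(-5 + v(0))*O(3) - 130*38 = (-5 + 0)*(-3 + 2*3²) - 130*38 = -5*(-3 + 2*9) - 4940 = -5*(-3 + 18) - 4940 = -5*15 - 4940 = -75 - 4940 = -5015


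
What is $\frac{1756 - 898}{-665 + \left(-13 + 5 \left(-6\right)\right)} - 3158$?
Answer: $- \frac{372787}{118} \approx -3159.2$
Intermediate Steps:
$\frac{1756 - 898}{-665 + \left(-13 + 5 \left(-6\right)\right)} - 3158 = \frac{858}{-665 - 43} - 3158 = \frac{858}{-708} - 3158 = 858 \left(- \frac{1}{708}\right) - 3158 = - \frac{143}{118} - 3158 = - \frac{372787}{118}$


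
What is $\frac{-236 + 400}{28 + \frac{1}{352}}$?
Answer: $\frac{57728}{9857} \approx 5.8566$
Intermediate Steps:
$\frac{-236 + 400}{28 + \frac{1}{352}} = \frac{164}{28 + \frac{1}{352}} = \frac{164}{\frac{9857}{352}} = 164 \cdot \frac{352}{9857} = \frac{57728}{9857}$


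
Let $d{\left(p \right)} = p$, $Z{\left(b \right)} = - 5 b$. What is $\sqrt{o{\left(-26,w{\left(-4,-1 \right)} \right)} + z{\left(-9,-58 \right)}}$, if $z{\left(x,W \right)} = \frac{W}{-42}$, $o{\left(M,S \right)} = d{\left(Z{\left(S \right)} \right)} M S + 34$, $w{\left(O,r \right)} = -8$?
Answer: $\frac{\sqrt{3684723}}{21} \approx 91.408$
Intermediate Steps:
$o{\left(M,S \right)} = 34 - 5 M S^{2}$ ($o{\left(M,S \right)} = - 5 S M S + 34 = - 5 M S S + 34 = - 5 M S^{2} + 34 = 34 - 5 M S^{2}$)
$z{\left(x,W \right)} = - \frac{W}{42}$ ($z{\left(x,W \right)} = W \left(- \frac{1}{42}\right) = - \frac{W}{42}$)
$\sqrt{o{\left(-26,w{\left(-4,-1 \right)} \right)} + z{\left(-9,-58 \right)}} = \sqrt{\left(34 - - 130 \left(-8\right)^{2}\right) - - \frac{29}{21}} = \sqrt{\left(34 - \left(-130\right) 64\right) + \frac{29}{21}} = \sqrt{\left(34 + 8320\right) + \frac{29}{21}} = \sqrt{8354 + \frac{29}{21}} = \sqrt{\frac{175463}{21}} = \frac{\sqrt{3684723}}{21}$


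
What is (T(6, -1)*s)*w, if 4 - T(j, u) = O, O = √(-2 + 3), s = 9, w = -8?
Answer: -216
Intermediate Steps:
O = 1 (O = √1 = 1)
T(j, u) = 3 (T(j, u) = 4 - 1*1 = 4 - 1 = 3)
(T(6, -1)*s)*w = (3*9)*(-8) = 27*(-8) = -216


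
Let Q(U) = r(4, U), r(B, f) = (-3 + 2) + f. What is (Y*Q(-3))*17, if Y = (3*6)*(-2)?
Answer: 2448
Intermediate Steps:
r(B, f) = -1 + f
Q(U) = -1 + U
Y = -36 (Y = 18*(-2) = -36)
(Y*Q(-3))*17 = -36*(-1 - 3)*17 = -36*(-4)*17 = 144*17 = 2448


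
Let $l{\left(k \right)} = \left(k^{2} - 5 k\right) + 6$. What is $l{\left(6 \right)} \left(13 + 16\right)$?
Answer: $348$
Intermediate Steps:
$l{\left(k \right)} = 6 + k^{2} - 5 k$
$l{\left(6 \right)} \left(13 + 16\right) = \left(6 + 6^{2} - 30\right) \left(13 + 16\right) = \left(6 + 36 - 30\right) 29 = 12 \cdot 29 = 348$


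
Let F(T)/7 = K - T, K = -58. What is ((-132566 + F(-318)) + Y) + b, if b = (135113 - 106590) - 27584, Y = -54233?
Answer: -184040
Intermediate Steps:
b = 939 (b = 28523 - 27584 = 939)
F(T) = -406 - 7*T (F(T) = 7*(-58 - T) = -406 - 7*T)
((-132566 + F(-318)) + Y) + b = ((-132566 + (-406 - 7*(-318))) - 54233) + 939 = ((-132566 + (-406 + 2226)) - 54233) + 939 = ((-132566 + 1820) - 54233) + 939 = (-130746 - 54233) + 939 = -184979 + 939 = -184040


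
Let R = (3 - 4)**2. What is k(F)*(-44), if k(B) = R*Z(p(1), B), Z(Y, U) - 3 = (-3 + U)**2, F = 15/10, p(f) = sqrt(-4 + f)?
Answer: -231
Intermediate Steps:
F = 3/2 (F = 15*(1/10) = 3/2 ≈ 1.5000)
R = 1 (R = (-1)**2 = 1)
Z(Y, U) = 3 + (-3 + U)**2
k(B) = 3 + (-3 + B)**2 (k(B) = 1*(3 + (-3 + B)**2) = 3 + (-3 + B)**2)
k(F)*(-44) = (3 + (-3 + 3/2)**2)*(-44) = (3 + (-3/2)**2)*(-44) = (3 + 9/4)*(-44) = (21/4)*(-44) = -231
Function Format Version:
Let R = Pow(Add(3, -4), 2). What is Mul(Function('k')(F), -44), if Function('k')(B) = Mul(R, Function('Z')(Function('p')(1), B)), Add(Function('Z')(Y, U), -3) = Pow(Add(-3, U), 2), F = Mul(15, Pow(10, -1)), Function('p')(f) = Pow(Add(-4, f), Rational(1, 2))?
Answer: -231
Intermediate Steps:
F = Rational(3, 2) (F = Mul(15, Rational(1, 10)) = Rational(3, 2) ≈ 1.5000)
R = 1 (R = Pow(-1, 2) = 1)
Function('Z')(Y, U) = Add(3, Pow(Add(-3, U), 2))
Function('k')(B) = Add(3, Pow(Add(-3, B), 2)) (Function('k')(B) = Mul(1, Add(3, Pow(Add(-3, B), 2))) = Add(3, Pow(Add(-3, B), 2)))
Mul(Function('k')(F), -44) = Mul(Add(3, Pow(Add(-3, Rational(3, 2)), 2)), -44) = Mul(Add(3, Pow(Rational(-3, 2), 2)), -44) = Mul(Add(3, Rational(9, 4)), -44) = Mul(Rational(21, 4), -44) = -231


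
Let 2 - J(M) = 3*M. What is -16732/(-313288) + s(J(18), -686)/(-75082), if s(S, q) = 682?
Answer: 4204071/94847942 ≈ 0.044324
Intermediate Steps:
J(M) = 2 - 3*M
-16732/(-313288) + s(J(18), -686)/(-75082) = -16732/(-313288) + 682/(-75082) = -16732*(-1/313288) + 682*(-1/75082) = 4183/78322 - 11/1211 = 4204071/94847942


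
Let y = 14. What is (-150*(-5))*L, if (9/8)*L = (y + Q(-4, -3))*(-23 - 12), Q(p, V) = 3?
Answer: -1190000/3 ≈ -3.9667e+5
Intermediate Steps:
L = -4760/9 (L = 8*((14 + 3)*(-23 - 12))/9 = 8*(17*(-35))/9 = (8/9)*(-595) = -4760/9 ≈ -528.89)
(-150*(-5))*L = -150*(-5)*(-4760/9) = 750*(-4760/9) = -1190000/3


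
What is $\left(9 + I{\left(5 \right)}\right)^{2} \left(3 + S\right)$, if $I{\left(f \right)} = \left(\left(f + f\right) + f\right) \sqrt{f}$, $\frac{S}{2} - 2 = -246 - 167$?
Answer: $-987714 - 221130 \sqrt{5} \approx -1.4822 \cdot 10^{6}$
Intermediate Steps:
$S = -822$ ($S = 4 + 2 \left(-246 - 167\right) = 4 + 2 \left(-413\right) = 4 - 826 = -822$)
$I{\left(f \right)} = 3 f^{\frac{3}{2}}$ ($I{\left(f \right)} = \left(2 f + f\right) \sqrt{f} = 3 f \sqrt{f} = 3 f^{\frac{3}{2}}$)
$\left(9 + I{\left(5 \right)}\right)^{2} \left(3 + S\right) = \left(9 + 3 \cdot 5^{\frac{3}{2}}\right)^{2} \left(3 - 822\right) = \left(9 + 3 \cdot 5 \sqrt{5}\right)^{2} \left(-819\right) = \left(9 + 15 \sqrt{5}\right)^{2} \left(-819\right) = - 819 \left(9 + 15 \sqrt{5}\right)^{2}$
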